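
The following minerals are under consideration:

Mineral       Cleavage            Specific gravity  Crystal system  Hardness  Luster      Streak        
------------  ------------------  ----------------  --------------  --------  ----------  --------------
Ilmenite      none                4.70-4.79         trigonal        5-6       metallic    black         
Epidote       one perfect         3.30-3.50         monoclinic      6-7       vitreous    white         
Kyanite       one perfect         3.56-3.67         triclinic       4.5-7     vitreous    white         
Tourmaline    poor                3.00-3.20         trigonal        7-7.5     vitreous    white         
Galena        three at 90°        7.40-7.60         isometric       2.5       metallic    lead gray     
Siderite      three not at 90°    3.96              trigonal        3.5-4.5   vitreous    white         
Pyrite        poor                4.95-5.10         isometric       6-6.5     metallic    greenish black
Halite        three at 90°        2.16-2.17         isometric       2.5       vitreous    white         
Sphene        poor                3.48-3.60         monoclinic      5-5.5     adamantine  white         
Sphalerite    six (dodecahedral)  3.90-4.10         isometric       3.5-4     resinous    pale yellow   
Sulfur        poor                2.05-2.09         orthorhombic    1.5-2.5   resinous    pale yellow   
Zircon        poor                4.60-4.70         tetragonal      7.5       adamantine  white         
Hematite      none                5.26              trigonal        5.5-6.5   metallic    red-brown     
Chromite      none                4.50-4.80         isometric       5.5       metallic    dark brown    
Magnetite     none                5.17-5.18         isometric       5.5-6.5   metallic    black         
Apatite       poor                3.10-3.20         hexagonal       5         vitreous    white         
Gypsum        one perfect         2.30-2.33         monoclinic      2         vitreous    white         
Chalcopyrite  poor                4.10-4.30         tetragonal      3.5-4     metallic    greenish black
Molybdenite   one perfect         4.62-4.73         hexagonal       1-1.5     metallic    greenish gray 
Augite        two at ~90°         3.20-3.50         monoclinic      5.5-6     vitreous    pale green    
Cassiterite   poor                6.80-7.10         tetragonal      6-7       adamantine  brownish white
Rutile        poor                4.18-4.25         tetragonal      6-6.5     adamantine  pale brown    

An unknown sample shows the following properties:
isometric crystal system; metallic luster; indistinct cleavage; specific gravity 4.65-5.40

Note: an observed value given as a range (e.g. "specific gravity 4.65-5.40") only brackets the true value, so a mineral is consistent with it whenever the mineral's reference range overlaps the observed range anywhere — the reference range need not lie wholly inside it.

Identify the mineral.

Isometric crystal system — only Galena, Pyrite, Halite, Sphalerite, Chromite, Magnetite remain.
Metallic luster is inconsistent with Halite, Sphalerite.
Indistinct cleavage — Pyrite remains.
Specific gravity 4.65-5.40 — every remaining candidate is consistent.
Only Pyrite satisfies all observations.

Pyrite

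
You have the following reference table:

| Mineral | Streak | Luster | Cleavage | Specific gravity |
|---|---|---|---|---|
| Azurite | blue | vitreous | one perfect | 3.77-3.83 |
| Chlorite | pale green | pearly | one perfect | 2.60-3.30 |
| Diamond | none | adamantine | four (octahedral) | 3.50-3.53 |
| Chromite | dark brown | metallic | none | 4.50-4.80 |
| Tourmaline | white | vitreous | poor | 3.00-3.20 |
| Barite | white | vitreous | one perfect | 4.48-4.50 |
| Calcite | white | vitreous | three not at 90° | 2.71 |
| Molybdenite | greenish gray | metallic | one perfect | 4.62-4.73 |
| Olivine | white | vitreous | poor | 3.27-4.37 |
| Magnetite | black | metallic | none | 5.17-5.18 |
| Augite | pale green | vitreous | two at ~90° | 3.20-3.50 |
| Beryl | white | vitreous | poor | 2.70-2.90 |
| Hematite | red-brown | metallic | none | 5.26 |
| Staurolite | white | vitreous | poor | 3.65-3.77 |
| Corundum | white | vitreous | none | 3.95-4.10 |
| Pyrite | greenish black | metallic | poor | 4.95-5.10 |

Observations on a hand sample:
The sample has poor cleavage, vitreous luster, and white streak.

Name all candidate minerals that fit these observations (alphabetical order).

Beryl, Olivine, Staurolite, Tourmaline

Poor cleavage — narrows the field to Tourmaline, Olivine, Beryl, Staurolite, Pyrite.
Vitreous luster is inconsistent with Pyrite.
White streak — all remaining candidates fit.
The minerals that satisfy all observations are Beryl, Olivine, Staurolite, Tourmaline.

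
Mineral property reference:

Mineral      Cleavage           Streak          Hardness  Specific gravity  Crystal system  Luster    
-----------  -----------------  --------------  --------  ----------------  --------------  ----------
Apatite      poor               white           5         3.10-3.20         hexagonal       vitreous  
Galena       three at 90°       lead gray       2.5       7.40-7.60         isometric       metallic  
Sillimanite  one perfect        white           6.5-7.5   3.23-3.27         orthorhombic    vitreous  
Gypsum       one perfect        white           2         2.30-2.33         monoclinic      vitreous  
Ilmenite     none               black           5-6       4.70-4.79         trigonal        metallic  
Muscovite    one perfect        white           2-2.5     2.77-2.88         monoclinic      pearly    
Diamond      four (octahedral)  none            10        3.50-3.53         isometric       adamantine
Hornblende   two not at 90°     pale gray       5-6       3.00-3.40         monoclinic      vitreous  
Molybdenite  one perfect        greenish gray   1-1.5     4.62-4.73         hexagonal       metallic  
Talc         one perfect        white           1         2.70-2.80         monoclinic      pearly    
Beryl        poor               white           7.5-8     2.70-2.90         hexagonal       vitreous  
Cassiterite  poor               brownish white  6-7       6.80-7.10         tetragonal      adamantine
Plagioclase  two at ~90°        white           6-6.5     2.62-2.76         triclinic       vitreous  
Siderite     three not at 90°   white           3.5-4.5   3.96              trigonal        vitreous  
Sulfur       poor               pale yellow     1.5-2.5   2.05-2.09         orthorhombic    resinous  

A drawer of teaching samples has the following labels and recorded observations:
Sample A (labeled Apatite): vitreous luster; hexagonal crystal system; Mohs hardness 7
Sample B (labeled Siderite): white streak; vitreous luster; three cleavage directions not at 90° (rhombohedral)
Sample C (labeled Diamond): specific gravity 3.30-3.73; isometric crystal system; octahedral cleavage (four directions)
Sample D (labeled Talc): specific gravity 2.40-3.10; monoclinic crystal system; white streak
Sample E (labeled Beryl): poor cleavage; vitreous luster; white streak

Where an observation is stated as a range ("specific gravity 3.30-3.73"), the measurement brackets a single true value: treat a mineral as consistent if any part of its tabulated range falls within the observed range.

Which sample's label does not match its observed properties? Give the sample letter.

Sample A: Apatite has hardness 5, but the record shows Mohs hardness 7 — this label is wrong.
Sample B: nothing contradicts Siderite.
Sample C: nothing contradicts Diamond.
Sample D: nothing contradicts Talc.
Sample E: nothing contradicts Beryl.
The mislabeled specimen is A.

A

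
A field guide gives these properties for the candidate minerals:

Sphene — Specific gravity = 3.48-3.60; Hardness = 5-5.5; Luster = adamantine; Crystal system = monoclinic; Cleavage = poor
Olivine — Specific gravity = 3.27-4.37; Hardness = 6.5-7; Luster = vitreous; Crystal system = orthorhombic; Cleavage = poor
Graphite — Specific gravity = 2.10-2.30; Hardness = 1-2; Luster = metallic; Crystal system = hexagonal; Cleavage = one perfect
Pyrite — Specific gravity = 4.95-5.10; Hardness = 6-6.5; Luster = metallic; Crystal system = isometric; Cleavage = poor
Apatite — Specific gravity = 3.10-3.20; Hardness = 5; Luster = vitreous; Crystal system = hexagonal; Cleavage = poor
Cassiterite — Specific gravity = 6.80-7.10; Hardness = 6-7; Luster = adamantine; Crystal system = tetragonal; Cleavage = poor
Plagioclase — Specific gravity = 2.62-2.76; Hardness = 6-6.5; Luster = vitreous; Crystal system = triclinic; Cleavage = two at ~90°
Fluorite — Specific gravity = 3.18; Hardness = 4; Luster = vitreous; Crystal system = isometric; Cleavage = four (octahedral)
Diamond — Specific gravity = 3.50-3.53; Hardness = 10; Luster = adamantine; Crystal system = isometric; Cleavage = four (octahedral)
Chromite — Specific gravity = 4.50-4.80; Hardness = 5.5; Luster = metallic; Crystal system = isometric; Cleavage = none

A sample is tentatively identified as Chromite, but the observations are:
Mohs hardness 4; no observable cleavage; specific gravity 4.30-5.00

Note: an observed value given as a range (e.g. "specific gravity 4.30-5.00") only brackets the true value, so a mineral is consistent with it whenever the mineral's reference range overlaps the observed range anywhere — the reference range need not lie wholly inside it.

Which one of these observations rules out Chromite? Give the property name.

hardness

Mohs hardness 4: Chromite has hardness 5.5 — outside the reference range.
No observable cleavage: Chromite has cleavage none — within range.
Specific gravity 4.30-5.00: Chromite has SG 4.50-4.80 — within range.
Only the hardness is inconsistent.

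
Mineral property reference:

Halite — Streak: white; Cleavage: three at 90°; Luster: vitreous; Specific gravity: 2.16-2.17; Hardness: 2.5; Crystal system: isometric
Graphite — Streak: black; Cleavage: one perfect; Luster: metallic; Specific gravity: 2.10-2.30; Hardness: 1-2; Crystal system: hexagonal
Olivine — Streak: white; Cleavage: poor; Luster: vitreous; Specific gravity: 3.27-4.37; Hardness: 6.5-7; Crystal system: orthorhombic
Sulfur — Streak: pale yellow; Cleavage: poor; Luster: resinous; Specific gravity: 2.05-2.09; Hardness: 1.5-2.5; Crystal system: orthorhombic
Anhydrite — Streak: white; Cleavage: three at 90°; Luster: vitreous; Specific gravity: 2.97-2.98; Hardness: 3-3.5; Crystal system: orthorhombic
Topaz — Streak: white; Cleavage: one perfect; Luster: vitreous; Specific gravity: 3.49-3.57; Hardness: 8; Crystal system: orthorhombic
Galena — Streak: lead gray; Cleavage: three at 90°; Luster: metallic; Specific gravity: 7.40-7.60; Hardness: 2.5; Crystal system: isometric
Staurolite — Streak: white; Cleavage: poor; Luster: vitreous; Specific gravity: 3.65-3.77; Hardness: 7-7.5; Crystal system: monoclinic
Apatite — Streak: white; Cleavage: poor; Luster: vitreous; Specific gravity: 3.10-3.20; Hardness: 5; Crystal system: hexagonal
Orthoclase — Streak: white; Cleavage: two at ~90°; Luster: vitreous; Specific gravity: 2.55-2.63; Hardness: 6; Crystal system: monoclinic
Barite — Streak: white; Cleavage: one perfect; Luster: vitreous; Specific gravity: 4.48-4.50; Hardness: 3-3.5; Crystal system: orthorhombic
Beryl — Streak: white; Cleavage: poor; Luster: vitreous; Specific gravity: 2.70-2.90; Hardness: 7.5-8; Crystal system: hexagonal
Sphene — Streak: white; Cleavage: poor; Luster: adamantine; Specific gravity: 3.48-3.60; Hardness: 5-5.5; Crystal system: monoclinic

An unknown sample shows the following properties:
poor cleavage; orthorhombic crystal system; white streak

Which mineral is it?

Poor cleavage: narrows the field to Olivine, Sulfur, Staurolite, Apatite, Beryl, Sphene.
Orthorhombic crystal system: narrows the field to Olivine, Sulfur.
White streak rules out Sulfur.
Only Olivine satisfies all observations.

Olivine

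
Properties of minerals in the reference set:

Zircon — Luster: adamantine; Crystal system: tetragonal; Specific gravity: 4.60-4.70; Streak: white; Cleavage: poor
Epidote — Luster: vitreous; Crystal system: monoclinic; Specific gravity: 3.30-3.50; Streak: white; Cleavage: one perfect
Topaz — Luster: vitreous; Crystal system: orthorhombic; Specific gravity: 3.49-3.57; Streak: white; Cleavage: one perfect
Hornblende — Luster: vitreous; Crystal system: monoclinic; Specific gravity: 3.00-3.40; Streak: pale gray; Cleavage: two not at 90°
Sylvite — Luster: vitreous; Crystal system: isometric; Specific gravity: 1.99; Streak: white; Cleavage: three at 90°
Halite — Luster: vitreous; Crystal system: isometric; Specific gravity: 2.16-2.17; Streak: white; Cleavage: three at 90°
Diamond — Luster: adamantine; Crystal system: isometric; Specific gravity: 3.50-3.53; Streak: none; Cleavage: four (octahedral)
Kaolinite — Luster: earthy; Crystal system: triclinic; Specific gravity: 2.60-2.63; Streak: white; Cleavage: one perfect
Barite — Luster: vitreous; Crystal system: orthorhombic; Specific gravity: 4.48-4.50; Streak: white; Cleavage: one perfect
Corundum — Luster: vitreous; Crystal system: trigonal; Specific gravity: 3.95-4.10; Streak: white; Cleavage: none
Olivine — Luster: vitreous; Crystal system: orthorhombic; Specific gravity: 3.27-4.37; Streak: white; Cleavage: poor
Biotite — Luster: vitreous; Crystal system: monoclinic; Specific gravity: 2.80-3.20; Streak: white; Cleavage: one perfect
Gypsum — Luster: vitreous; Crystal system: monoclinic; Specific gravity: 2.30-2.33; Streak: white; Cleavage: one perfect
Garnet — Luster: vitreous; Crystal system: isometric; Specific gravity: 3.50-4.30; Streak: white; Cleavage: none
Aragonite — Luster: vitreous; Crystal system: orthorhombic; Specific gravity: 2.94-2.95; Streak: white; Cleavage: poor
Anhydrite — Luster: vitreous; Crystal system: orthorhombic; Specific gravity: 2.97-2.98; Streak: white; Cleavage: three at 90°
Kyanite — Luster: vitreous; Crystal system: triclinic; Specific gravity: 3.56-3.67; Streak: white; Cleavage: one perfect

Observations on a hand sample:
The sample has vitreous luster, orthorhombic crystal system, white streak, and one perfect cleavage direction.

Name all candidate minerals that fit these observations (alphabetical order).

Barite, Topaz

Vitreous luster rules out Zircon, Diamond, Kaolinite.
Orthorhombic crystal system: only Topaz, Barite, Olivine, Aragonite, Anhydrite remain.
White streak: no further eliminations.
One perfect cleavage direction: Topaz, Barite remain.
Remaining candidates: Barite, Topaz.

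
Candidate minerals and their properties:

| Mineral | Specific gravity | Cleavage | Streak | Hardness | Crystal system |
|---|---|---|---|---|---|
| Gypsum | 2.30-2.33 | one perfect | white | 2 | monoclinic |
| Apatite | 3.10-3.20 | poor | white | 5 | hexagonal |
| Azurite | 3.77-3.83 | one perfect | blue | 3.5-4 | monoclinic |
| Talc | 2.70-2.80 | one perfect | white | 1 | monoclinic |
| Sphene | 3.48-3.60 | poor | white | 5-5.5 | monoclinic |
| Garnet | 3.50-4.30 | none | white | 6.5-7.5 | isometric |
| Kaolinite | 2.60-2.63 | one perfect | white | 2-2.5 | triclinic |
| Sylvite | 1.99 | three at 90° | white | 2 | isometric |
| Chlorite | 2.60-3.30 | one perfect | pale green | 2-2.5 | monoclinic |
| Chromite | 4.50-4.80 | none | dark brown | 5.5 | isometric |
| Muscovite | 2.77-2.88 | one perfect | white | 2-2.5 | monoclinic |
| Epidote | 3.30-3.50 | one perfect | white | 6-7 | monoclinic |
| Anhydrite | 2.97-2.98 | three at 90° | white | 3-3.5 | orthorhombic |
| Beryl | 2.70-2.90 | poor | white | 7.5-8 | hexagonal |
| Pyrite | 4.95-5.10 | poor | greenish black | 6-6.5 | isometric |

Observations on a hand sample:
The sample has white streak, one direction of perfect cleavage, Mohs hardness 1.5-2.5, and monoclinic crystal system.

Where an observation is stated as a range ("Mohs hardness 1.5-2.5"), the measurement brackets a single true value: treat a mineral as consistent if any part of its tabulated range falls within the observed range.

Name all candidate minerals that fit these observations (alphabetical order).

Gypsum, Muscovite

White streak eliminates Azurite, Chlorite, Chromite, Pyrite.
One direction of perfect cleavage: narrows the field to Gypsum, Talc, Kaolinite, Muscovite, Epidote.
Mohs hardness 1.5-2.5 is inconsistent with Talc, Epidote.
Monoclinic crystal system eliminates Kaolinite.
The minerals that satisfy all observations are Gypsum, Muscovite.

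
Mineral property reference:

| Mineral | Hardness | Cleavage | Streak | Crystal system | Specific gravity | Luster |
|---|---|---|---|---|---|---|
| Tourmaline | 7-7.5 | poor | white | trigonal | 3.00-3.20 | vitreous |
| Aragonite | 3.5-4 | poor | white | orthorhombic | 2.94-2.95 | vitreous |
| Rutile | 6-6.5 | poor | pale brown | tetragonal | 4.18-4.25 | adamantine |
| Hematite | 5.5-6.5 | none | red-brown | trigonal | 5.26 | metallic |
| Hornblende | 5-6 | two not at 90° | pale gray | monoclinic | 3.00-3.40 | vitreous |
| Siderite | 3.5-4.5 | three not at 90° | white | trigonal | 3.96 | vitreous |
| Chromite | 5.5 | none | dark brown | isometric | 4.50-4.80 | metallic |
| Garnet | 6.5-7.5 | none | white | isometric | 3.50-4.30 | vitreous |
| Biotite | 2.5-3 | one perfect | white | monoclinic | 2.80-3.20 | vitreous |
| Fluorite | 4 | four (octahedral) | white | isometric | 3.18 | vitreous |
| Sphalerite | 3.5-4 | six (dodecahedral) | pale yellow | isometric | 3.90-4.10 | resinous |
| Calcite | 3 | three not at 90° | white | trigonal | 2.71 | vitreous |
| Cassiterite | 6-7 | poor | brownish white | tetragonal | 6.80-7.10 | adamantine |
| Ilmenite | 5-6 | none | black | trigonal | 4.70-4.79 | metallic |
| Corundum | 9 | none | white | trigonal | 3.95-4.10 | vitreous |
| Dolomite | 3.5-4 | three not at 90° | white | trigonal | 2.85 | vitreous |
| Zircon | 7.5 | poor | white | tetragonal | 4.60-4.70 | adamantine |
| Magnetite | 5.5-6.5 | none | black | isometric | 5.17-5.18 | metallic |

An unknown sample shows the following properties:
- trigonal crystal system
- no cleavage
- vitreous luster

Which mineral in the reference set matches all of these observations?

Corundum

Trigonal crystal system — leaves Tourmaline, Hematite, Siderite, Calcite, Ilmenite, Corundum, Dolomite.
No cleavage — Hematite, Ilmenite, Corundum remain.
Vitreous luster — leaves Corundum.
Corundum is the sole remaining match.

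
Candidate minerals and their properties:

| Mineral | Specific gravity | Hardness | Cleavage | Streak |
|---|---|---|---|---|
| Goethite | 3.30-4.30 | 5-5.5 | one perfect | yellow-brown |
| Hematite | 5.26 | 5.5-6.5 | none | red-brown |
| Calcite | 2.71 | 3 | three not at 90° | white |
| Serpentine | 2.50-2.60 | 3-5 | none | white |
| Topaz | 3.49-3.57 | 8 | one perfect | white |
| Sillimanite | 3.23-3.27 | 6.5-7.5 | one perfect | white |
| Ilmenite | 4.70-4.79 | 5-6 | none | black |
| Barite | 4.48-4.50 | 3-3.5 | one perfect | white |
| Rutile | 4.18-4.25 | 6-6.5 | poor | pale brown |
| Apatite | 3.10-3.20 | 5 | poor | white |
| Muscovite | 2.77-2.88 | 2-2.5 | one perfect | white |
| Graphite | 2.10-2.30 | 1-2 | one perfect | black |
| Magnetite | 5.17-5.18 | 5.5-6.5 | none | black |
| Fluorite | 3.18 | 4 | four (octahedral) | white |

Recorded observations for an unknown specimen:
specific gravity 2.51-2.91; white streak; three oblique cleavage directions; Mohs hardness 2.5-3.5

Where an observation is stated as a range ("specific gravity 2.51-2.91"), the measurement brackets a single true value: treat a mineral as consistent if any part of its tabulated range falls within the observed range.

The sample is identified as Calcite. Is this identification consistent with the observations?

Specific gravity 2.51-2.91 — fits Calcite (SG 2.71).
White streak — fits Calcite (white streak).
Three oblique cleavage directions — fits Calcite (cleavage three not at 90°).
Mohs hardness 2.5-3.5 — fits Calcite (hardness 3).
Every observed property is compatible with the reference values for Calcite.

Yes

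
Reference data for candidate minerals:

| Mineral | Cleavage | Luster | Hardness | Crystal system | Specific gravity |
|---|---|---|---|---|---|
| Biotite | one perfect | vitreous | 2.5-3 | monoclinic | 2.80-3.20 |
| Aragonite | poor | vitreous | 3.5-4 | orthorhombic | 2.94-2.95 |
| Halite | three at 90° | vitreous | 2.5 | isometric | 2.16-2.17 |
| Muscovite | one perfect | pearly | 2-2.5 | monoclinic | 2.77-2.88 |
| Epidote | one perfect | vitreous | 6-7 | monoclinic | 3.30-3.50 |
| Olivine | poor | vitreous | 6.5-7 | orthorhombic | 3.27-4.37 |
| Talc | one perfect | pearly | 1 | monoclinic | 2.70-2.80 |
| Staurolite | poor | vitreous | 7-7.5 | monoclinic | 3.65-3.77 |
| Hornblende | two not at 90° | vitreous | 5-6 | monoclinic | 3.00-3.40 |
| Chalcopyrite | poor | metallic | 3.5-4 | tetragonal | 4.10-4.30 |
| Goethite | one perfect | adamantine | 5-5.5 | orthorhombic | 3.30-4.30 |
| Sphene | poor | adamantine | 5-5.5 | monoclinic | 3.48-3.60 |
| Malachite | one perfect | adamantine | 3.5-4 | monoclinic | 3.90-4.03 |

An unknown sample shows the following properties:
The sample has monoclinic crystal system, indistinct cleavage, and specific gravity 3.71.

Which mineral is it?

Staurolite

Monoclinic crystal system is inconsistent with Aragonite, Halite, Olivine, Chalcopyrite, Goethite.
Indistinct cleavage — Staurolite, Sphene remain.
Specific gravity 3.71 is inconsistent with Sphene.
Only Staurolite satisfies all observations.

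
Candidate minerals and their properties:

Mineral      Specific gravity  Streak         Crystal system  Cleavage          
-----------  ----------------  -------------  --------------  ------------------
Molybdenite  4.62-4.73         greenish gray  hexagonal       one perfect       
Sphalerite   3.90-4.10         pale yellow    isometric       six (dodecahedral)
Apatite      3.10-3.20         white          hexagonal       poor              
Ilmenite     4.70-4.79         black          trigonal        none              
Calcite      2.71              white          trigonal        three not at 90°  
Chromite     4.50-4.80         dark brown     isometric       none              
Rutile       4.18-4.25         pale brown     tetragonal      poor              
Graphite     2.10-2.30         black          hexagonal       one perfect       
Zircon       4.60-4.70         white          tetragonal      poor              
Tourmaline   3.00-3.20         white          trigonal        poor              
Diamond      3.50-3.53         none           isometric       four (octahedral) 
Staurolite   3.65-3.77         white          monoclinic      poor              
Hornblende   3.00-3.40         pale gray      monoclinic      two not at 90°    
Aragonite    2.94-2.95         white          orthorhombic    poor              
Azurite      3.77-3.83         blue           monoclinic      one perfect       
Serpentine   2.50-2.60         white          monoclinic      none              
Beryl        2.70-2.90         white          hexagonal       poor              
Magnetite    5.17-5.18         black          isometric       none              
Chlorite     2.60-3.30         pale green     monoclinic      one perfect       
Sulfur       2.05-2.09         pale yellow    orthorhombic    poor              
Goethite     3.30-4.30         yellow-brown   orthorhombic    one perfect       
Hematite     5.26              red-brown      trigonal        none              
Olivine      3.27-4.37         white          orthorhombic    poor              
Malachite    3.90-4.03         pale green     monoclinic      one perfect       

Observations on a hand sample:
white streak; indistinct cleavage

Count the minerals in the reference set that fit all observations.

7

White streak: narrows the field to Apatite, Calcite, Zircon, Tourmaline, Staurolite, Aragonite, Serpentine, Beryl, Olivine.
Indistinct cleavage excludes Calcite, Serpentine.
The minerals that satisfy all observations are Apatite, Aragonite, Beryl, Olivine, Staurolite, Tourmaline, Zircon.
That is 7 minerals.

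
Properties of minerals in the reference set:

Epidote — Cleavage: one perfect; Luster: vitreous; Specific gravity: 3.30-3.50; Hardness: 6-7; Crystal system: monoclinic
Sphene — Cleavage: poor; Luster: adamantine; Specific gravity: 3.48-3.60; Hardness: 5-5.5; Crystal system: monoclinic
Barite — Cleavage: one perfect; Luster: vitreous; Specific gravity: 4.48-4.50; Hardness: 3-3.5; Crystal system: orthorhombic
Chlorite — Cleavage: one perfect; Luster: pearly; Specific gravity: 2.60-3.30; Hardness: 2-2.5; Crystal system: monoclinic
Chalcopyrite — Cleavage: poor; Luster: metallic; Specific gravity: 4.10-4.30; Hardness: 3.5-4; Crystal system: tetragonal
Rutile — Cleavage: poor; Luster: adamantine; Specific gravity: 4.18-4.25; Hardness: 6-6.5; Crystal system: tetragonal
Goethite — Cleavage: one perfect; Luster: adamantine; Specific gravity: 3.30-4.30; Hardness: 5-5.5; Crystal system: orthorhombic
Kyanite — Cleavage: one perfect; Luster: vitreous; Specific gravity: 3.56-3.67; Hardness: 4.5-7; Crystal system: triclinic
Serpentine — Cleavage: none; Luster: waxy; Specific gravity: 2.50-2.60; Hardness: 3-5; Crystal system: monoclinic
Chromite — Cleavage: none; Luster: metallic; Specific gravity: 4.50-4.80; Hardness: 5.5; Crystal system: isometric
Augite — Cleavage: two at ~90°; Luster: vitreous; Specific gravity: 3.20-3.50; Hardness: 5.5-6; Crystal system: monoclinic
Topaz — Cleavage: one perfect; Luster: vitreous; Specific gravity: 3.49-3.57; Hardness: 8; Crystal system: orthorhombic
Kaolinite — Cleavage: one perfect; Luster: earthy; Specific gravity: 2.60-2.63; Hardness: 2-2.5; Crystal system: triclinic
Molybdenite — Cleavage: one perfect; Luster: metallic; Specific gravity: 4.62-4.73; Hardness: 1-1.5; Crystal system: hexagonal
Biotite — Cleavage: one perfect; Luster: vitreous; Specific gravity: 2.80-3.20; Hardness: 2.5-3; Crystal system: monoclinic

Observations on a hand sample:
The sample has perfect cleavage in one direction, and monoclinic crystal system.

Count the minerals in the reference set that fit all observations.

Perfect cleavage in one direction rules out Sphene, Chalcopyrite, Rutile, Serpentine, Chromite, Augite.
Monoclinic crystal system — only Epidote, Chlorite, Biotite remain.
Remaining candidates: Biotite, Chlorite, Epidote.
That is 3 minerals.

3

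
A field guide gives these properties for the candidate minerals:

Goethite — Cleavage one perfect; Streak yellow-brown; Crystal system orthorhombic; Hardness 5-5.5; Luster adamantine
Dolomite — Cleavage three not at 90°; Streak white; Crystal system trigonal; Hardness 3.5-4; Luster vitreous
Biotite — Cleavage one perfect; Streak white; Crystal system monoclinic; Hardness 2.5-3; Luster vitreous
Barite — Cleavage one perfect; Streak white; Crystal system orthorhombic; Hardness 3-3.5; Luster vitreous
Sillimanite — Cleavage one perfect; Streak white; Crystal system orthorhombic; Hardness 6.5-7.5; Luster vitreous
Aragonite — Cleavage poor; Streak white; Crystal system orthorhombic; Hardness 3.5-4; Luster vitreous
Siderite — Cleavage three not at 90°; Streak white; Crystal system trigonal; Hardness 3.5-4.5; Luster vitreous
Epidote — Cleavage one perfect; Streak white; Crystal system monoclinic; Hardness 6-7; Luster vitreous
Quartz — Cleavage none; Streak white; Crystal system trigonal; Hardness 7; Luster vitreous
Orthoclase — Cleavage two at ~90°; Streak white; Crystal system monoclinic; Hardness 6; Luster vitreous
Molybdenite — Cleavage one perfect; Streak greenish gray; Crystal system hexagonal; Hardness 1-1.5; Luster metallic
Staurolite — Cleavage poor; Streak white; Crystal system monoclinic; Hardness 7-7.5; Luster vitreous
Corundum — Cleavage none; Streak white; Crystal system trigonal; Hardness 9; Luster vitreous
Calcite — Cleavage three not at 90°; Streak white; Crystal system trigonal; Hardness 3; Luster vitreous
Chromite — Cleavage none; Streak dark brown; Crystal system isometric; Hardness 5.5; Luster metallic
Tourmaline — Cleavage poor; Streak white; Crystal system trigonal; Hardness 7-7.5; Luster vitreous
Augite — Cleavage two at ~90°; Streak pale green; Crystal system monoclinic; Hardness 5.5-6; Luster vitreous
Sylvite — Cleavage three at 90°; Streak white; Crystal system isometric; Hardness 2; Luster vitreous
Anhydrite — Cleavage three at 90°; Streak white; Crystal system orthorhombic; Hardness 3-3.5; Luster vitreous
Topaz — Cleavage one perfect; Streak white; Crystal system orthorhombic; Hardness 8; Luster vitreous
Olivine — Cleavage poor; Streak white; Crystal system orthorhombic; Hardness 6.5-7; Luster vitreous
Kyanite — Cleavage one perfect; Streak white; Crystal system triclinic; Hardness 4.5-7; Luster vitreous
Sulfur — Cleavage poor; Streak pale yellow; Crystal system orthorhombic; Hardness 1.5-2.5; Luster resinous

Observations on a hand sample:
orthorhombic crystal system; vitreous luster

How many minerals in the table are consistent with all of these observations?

Orthorhombic crystal system — narrows the field to Goethite, Barite, Sillimanite, Aragonite, Anhydrite, Topaz, Olivine, Sulfur.
Vitreous luster is inconsistent with Goethite, Sulfur.
The minerals that satisfy all observations are Anhydrite, Aragonite, Barite, Olivine, Sillimanite, Topaz.
That is 6 minerals.

6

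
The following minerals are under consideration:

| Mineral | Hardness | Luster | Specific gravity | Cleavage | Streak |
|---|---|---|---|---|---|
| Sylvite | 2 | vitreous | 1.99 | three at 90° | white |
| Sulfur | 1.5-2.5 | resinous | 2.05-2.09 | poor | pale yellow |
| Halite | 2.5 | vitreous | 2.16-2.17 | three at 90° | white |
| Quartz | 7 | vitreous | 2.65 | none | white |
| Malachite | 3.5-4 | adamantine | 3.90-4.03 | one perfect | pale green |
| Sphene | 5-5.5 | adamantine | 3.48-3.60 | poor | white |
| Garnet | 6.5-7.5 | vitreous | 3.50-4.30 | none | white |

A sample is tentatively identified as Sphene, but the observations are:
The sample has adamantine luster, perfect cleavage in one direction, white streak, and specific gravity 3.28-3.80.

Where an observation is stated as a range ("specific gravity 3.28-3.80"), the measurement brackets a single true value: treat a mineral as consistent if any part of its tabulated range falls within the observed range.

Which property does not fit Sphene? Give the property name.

cleavage

Adamantine luster: Sphene has adamantine luster — consistent.
Perfect cleavage in one direction: Sphene has cleavage poor — outside the reference range.
White streak: Sphene has white streak — consistent.
Specific gravity 3.28-3.80: Sphene has SG 3.48-3.60 — consistent.
Only the cleavage is inconsistent.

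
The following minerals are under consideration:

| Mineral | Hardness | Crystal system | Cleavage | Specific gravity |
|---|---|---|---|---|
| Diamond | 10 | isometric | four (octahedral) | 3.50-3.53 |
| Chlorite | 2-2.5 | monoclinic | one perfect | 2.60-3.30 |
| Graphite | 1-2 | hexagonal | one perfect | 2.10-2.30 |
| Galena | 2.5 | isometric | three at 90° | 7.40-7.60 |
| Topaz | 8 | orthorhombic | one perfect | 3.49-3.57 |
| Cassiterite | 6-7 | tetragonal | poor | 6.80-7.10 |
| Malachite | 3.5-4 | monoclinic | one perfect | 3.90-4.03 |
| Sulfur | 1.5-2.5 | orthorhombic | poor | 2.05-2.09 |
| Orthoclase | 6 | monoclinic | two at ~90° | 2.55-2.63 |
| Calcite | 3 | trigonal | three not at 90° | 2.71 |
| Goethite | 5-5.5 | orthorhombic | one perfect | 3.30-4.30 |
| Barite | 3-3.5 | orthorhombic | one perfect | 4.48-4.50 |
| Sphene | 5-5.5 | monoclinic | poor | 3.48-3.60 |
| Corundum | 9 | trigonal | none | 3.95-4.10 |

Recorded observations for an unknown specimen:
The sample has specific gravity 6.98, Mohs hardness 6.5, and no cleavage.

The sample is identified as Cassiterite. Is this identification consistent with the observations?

No

Specific gravity 6.98 — fits Cassiterite (SG 6.80-7.10).
Mohs hardness 6.5 — fits Cassiterite (hardness 6-7).
No cleavage — Cassiterite has cleavage poor; a mismatch.
The cleavage observation rules out Cassiterite.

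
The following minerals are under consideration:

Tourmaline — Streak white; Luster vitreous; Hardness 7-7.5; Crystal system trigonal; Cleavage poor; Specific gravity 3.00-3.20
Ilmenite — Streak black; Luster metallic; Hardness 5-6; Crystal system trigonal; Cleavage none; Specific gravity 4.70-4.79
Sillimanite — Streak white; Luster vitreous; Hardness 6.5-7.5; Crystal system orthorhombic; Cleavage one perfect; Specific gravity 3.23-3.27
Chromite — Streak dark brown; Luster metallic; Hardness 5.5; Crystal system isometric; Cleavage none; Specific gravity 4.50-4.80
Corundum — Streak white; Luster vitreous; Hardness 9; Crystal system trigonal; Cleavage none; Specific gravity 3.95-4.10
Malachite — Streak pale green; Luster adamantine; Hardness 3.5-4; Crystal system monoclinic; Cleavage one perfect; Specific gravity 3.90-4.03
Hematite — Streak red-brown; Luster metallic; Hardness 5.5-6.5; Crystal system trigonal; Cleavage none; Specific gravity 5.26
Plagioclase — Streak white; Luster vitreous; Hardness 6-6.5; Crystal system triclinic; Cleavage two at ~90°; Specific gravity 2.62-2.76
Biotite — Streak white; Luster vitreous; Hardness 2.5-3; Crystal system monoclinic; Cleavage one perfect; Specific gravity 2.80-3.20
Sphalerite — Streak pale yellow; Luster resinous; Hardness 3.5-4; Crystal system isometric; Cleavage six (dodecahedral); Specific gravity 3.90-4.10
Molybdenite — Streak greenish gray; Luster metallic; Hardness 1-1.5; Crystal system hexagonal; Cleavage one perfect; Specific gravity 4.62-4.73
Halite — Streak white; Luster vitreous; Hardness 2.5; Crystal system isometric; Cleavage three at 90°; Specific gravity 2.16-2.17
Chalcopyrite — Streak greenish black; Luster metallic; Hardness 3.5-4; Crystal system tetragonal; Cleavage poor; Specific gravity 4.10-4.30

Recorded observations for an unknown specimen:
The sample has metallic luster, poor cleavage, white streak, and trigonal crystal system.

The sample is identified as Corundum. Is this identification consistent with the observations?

No

Metallic luster — Corundum has vitreous luster; which does not match.
Poor cleavage — Corundum has cleavage none; which does not match.
White streak — consistent with Corundum (white streak).
Trigonal crystal system — consistent with Corundum (trigonal system).
2 of the observed properties are inconsistent with Corundum.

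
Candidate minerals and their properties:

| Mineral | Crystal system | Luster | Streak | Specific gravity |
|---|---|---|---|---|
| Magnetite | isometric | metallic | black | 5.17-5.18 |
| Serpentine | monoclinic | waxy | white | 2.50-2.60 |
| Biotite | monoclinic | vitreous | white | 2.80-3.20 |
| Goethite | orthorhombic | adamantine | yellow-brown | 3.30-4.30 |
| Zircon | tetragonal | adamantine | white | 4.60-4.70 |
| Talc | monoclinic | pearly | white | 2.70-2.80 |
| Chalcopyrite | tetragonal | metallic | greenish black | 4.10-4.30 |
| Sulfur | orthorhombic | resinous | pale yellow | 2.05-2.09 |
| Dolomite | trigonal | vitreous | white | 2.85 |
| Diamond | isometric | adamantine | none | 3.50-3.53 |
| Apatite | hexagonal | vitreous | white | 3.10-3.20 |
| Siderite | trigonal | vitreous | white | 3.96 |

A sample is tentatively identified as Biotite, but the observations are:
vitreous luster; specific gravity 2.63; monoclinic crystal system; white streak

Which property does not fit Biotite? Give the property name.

specific gravity

Vitreous luster: Biotite has vitreous luster — consistent.
Specific gravity 2.63: Biotite has SG 2.80-3.20 — outside the reference range.
Monoclinic crystal system: Biotite has monoclinic system — consistent.
White streak: Biotite has white streak — consistent.
The specific gravity is the one property that does not fit.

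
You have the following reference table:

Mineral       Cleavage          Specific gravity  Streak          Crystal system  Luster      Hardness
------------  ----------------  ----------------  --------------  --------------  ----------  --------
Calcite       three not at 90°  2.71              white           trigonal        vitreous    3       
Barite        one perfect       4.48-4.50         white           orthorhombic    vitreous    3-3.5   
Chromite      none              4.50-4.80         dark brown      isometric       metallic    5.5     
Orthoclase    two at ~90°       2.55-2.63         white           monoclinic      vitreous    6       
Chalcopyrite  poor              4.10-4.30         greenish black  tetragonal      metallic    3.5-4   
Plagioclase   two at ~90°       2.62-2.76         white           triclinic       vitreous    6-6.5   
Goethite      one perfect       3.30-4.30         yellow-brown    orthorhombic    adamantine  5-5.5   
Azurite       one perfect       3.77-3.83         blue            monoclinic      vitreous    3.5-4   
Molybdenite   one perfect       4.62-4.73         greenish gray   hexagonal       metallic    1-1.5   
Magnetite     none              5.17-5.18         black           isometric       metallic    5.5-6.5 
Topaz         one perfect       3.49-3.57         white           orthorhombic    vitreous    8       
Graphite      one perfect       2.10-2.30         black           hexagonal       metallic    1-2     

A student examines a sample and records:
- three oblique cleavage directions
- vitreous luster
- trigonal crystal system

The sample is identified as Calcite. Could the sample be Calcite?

Yes

Three oblique cleavage directions — fits Calcite (cleavage three not at 90°).
Vitreous luster — fits Calcite (vitreous luster).
Trigonal crystal system — fits Calcite (trigonal system).
Nothing contradicts Calcite.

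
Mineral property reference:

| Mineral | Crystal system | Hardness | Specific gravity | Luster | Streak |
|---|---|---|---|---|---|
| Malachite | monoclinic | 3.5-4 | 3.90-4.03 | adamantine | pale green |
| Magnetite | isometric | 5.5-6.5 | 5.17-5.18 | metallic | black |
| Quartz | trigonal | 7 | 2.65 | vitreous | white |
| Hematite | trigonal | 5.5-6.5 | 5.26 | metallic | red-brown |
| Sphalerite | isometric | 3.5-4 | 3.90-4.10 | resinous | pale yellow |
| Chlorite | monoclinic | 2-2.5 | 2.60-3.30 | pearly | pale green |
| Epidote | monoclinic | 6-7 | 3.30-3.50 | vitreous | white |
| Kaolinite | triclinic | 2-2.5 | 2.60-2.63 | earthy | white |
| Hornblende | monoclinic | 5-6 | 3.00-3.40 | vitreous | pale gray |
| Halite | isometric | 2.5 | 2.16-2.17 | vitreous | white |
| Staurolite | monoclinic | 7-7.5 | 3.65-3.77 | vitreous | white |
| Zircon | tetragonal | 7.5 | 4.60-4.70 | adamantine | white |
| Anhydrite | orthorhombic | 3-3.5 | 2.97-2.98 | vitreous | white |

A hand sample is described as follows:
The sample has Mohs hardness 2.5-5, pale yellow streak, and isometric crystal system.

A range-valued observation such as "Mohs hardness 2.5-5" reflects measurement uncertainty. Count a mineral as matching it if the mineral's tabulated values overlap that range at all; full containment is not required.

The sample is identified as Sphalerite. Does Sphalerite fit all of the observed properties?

Mohs hardness 2.5-5 — is consistent with Sphalerite (hardness 3.5-4).
Pale yellow streak — is consistent with Sphalerite (pale yellow streak).
Isometric crystal system — is consistent with Sphalerite (isometric system).
All observations are consistent with the tabulated values for Sphalerite.

Consistent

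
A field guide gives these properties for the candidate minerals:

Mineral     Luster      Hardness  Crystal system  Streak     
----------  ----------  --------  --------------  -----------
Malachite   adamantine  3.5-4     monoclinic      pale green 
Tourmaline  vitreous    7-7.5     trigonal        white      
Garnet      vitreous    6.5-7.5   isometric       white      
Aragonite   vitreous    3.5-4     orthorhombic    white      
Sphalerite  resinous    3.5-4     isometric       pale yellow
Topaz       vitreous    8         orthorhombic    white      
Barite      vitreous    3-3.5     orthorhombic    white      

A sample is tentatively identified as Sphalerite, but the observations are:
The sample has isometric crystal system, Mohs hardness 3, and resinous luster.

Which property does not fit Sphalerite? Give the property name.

hardness

Isometric crystal system: Sphalerite has isometric system — consistent.
Mohs hardness 3: Sphalerite has hardness 3.5-4 — does not match.
Resinous luster: Sphalerite has resinous luster — consistent.
Only the hardness is inconsistent.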